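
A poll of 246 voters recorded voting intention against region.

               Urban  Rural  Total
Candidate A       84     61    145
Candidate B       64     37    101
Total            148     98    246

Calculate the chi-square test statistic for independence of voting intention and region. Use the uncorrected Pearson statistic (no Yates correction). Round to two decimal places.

0.73

Grand total N = 246.
Expected counts (row total × column total / N):
  Candidate A, Urban: 145×148/246 = 87.236
  Candidate A, Rural: 145×98/246 = 57.764
  Candidate B, Urban: 101×148/246 = 60.764
  Candidate B, Rural: 101×98/246 = 40.236
Contributions (O − E)²/E:
  (84 − 87.236)²/87.236 = 0.1200
  (61 − 57.764)²/57.764 = 0.1813
  (64 − 60.764)²/60.764 = 0.1723
  (37 − 40.236)²/40.236 = 0.2603
χ² = 0.1200 + 0.1813 + 0.1723 + 0.2603 = 0.73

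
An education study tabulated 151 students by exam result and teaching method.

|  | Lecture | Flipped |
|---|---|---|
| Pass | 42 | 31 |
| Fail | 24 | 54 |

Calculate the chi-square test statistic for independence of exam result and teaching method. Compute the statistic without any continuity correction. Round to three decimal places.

Row totals: 73, 78. Column totals: 66, 85. Grand total N = 151.
Expected counts (row total × column total / N):
  Pass, Lecture: 73×66/151 = 31.9073
  Pass, Flipped: 73×85/151 = 41.0927
  Fail, Lecture: 78×66/151 = 34.0927
  Fail, Flipped: 78×85/151 = 43.9073
Contributions (O − E)²/E:
  (42 − 31.9073)²/31.9073 = 3.1925
  (31 − 41.0927)²/41.0927 = 2.4788
  (24 − 34.0927)²/34.0927 = 2.9878
  (54 − 43.9073)²/43.9073 = 2.3199
χ² = 3.1925 + 2.4788 + 2.9878 + 2.3199 = 10.979

10.979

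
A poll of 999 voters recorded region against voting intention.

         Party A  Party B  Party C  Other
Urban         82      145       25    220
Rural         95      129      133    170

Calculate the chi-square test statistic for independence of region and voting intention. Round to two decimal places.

79.33

Row totals: 472, 527. Column totals: 177, 274, 158, 390. Grand total N = 999.
Expected counts (row total × column total / N):
  Urban, Party A: 472×177/999 = 83.6276
  Urban, Party B: 472×274/999 = 129.4575
  Urban, Party C: 472×158/999 = 74.6507
  Urban, Other: 472×390/999 = 184.2643
  Rural, Party A: 527×177/999 = 93.3724
  Rural, Party B: 527×274/999 = 144.5425
  Rural, Party C: 527×158/999 = 83.3493
  Rural, Other: 527×390/999 = 205.7357
Contributions (O − E)²/E:
  (82 − 83.6276)²/83.6276 = 0.0317
  (145 − 129.4575)²/129.4575 = 1.8660
  (25 − 74.6507)²/74.6507 = 33.0230
  (220 − 184.2643)²/184.2643 = 6.9305
  (95 − 93.3724)²/93.3724 = 0.0284
  (129 − 144.5425)²/144.5425 = 1.6713
  (133 − 83.3493)²/83.3493 = 29.5766
  (170 − 205.7357)²/205.7357 = 6.2072
χ² = 0.0317 + 1.8660 + 33.0230 + 6.9305 + 0.0284 + 1.6713 + 29.5766 + 6.2072 = 79.33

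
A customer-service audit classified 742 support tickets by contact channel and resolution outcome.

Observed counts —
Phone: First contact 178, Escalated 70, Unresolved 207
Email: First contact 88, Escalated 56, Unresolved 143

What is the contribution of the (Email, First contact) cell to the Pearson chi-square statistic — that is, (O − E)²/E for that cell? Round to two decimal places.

2.15

Row total (Email) = 287; column total (First contact) = 266; N = 742.
Expected count E = 287 × 266 / 742 = 102.887.
Contribution = (O − E)²/E = (88 − 102.887)² / 102.887 = 2.15.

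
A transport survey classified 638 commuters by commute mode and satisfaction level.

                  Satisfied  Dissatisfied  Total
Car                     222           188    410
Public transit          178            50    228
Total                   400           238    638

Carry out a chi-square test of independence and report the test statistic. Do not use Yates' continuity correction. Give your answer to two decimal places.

35.86

Grand total N = 638.
Expected counts (row total × column total / N):
  Car, Satisfied: 410×400/638 = 257.053
  Car, Dissatisfied: 410×238/638 = 152.947
  Public transit, Satisfied: 228×400/638 = 142.947
  Public transit, Dissatisfied: 228×238/638 = 85.053
Contributions (O − E)²/E:
  (222 − 257.053)²/257.053 = 4.7800
  (188 − 152.947)²/152.947 = 8.0336
  (178 − 142.947)²/142.947 = 8.5956
  (50 − 85.053)²/85.053 = 14.4464
χ² = 4.7800 + 8.0336 + 8.5956 + 14.4464 = 35.86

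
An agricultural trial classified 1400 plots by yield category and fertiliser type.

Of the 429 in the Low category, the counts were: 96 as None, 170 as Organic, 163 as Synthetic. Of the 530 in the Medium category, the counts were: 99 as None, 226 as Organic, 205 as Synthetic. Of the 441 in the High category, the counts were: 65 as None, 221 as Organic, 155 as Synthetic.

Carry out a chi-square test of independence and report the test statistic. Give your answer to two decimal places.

13.53

Row totals: 429, 530, 441. Column totals: 260, 617, 523. Grand total N = 1400.
Expected counts (row total × column total / N):
  Low, None: 429×260/1400 = 79.671
  Low, Organic: 429×617/1400 = 189.066
  Low, Synthetic: 429×523/1400 = 160.262
  Medium, None: 530×260/1400 = 98.429
  Medium, Organic: 530×617/1400 = 233.579
  Medium, Synthetic: 530×523/1400 = 197.993
  High, None: 441×260/1400 = 81.900
  High, Organic: 441×617/1400 = 194.355
  High, Synthetic: 441×523/1400 = 164.745
Contributions (O − E)²/E:
  (96 − 79.671)²/79.671 = 3.3467
  (170 − 189.066)²/189.066 = 1.9227
  (163 − 160.262)²/160.262 = 0.0468
  (99 − 98.429)²/98.429 = 0.0033
  (226 − 233.579)²/233.579 = 0.2459
  (205 − 197.993)²/197.993 = 0.2480
  (65 − 81.900)²/81.900 = 3.4873
  (221 − 194.355)²/194.355 = 3.6529
  (155 − 164.745)²/164.745 = 0.5764
χ² = 3.3467 + 1.9227 + 0.0468 + 0.0033 + 0.2459 + 0.2480 + 3.4873 + 3.6529 + 0.5764 = 13.53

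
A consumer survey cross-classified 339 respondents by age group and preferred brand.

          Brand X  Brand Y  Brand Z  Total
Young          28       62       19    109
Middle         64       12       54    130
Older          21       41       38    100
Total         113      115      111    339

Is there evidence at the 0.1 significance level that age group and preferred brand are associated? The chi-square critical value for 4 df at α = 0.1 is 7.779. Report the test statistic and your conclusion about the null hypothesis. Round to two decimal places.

69.83; reject H₀

Grand total N = 339.
Expected counts (row total × column total / N):
  Young, Brand X: 109×113/339 = 36.3333
  Young, Brand Y: 109×115/339 = 36.9764
  Young, Brand Z: 109×111/339 = 35.6903
  Middle, Brand X: 130×113/339 = 43.3333
  Middle, Brand Y: 130×115/339 = 44.1003
  Middle, Brand Z: 130×111/339 = 42.5664
  Older, Brand X: 100×113/339 = 33.3333
  Older, Brand Y: 100×115/339 = 33.9233
  Older, Brand Z: 100×111/339 = 32.7434
Contributions (O − E)²/E:
  (28 − 36.3333)²/36.3333 = 1.9113
  (62 − 36.9764)²/36.9764 = 16.9346
  (19 − 35.6903)²/35.6903 = 7.8051
  (64 − 43.3333)²/43.3333 = 9.8564
  (12 − 44.1003)²/44.1003 = 23.3656
  (54 − 42.5664)²/42.5664 = 3.0711
  (21 − 33.3333)²/33.3333 = 4.5633
  (41 − 33.9233)²/33.9233 = 1.4763
  (38 − 32.7434)²/32.7434 = 0.8439
χ² = 1.9113 + 16.9346 + 7.8051 + 9.8564 + 23.3656 + 3.0711 + 4.5633 + 1.4763 + 0.8439 = 69.83
df = (3−1)(3−1) = 4. Since 69.83 > 7.779, reject the null hypothesis of independence at α = 0.1.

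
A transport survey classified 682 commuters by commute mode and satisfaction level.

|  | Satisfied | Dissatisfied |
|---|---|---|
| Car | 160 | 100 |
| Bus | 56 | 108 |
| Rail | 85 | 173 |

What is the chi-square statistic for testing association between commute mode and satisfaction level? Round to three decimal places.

Row totals: 260, 164, 258. Column totals: 301, 381. Grand total N = 682.
Expected counts (row total × column total / N):
  Car, Satisfied: 260×301/682 = 114.7507
  Car, Dissatisfied: 260×381/682 = 145.2493
  Bus, Satisfied: 164×301/682 = 72.3812
  Bus, Dissatisfied: 164×381/682 = 91.6188
  Rail, Satisfied: 258×301/682 = 113.8680
  Rail, Dissatisfied: 258×381/682 = 144.1320
Contributions (O − E)²/E:
  (160 − 114.7507)²/114.7507 = 17.8430
  (100 − 145.2493)²/145.2493 = 14.0964
  (56 − 72.3812)²/72.3812 = 3.7074
  (108 − 91.6188)²/91.6188 = 2.9289
  (85 − 113.8680)²/113.8680 = 7.3187
  (173 − 144.1320)²/144.1320 = 5.7819
χ² = 17.8430 + 14.0964 + 3.7074 + 2.9289 + 7.3187 + 5.7819 = 51.676

51.676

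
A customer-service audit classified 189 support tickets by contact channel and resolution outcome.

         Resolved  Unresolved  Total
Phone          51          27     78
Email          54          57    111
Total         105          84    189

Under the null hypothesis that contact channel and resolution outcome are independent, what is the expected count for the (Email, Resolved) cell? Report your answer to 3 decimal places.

61.667

Row total (Email) = 111; column total (Resolved) = 105; grand total N = 189.
Expected count = (row total × column total) / N = 111 × 105 / 189 = 61.667.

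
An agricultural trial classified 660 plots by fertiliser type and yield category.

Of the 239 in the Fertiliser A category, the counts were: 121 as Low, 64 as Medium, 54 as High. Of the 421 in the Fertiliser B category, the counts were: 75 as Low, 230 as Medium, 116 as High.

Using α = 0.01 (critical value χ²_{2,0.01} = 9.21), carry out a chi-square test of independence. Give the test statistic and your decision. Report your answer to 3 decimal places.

Row totals: 239, 421. Column totals: 196, 294, 170. Grand total N = 660.
Expected counts (row total × column total / N):
  Fertiliser A, Low: 239×196/660 = 70.97576
  Fertiliser A, Medium: 239×294/660 = 106.46364
  Fertiliser A, High: 239×170/660 = 61.56061
  Fertiliser B, Low: 421×196/660 = 125.02424
  Fertiliser B, Medium: 421×294/660 = 187.53636
  Fertiliser B, High: 421×170/660 = 108.43939
Contributions (O − E)²/E:
  (121 − 70.97576)²/70.97576 = 35.2575
  (64 − 106.46364)²/106.46364 = 16.9369
  (54 − 61.56061)²/61.56061 = 0.9286
  (75 − 125.02424)²/125.02424 = 20.0155
  (230 − 187.53636)²/187.53636 = 9.6150
  (116 − 108.43939)²/108.43939 = 0.5271
χ² = 35.2575 + 16.9369 + 0.9286 + 20.0155 + 9.6150 + 0.5271 = 83.281
df = (2−1)(3−1) = 2. Since 83.281 > 9.21, reject the null hypothesis of independence at α = 0.01.

83.281; reject H₀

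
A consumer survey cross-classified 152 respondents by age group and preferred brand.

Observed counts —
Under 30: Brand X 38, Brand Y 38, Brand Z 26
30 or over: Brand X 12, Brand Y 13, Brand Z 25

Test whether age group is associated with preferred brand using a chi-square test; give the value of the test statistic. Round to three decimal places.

Row totals: 102, 50. Column totals: 50, 51, 51. Grand total N = 152.
Expected counts (row total × column total / N):
  Under 30, Brand X: 102×50/152 = 33.55263
  Under 30, Brand Y: 102×51/152 = 34.22368
  Under 30, Brand Z: 102×51/152 = 34.22368
  30 or over, Brand X: 50×50/152 = 16.44737
  30 or over, Brand Y: 50×51/152 = 16.77632
  30 or over, Brand Z: 50×51/152 = 16.77632
Contributions (O − E)²/E:
  (38 − 33.55263)²/33.55263 = 0.5895
  (38 − 34.22368)²/34.22368 = 0.4167
  (26 − 34.22368)²/34.22368 = 1.9761
  (12 − 16.44737)²/16.44737 = 1.2026
  (13 − 16.77632)²/16.77632 = 0.8500
  (25 − 16.77632)²/16.77632 = 4.0312
χ² = 0.5895 + 0.4167 + 1.9761 + 1.2026 + 0.8500 + 4.0312 = 9.066

9.066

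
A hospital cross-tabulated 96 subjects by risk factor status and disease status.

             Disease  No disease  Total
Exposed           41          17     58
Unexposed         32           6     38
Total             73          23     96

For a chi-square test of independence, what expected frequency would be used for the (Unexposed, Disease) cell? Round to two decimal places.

Row total (Unexposed) = 38; column total (Disease) = 73; grand total N = 96.
Expected count = (row total × column total) / N = 38 × 73 / 96 = 28.90.

28.90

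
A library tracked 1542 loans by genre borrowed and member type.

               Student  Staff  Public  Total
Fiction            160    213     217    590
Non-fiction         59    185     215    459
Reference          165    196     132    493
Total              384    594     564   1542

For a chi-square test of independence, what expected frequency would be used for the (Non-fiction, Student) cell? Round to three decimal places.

114.304

Row total (Non-fiction) = 459; column total (Student) = 384; grand total N = 1542.
Expected count = (row total × column total) / N = 459 × 384 / 1542 = 114.304.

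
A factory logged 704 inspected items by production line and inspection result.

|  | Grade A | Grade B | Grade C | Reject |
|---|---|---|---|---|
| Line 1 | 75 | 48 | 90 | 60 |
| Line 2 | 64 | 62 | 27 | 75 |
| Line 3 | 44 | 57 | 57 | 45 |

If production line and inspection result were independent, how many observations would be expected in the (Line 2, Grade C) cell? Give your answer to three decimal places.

56.352

Row total (Line 2) = 228; column total (Grade C) = 174; grand total N = 704.
Expected count = (row total × column total) / N = 228 × 174 / 704 = 56.352.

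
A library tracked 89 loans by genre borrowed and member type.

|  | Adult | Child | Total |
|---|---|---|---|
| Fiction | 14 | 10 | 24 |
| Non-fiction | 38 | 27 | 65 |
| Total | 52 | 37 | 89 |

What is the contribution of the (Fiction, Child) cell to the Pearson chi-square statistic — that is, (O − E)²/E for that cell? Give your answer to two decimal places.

Row total (Fiction) = 24; column total (Child) = 37; N = 89.
Expected count E = 24 × 37 / 89 = 9.978.
Contribution = (O − E)²/E = (10 − 9.978)² / 9.978 = 0.00.

0.00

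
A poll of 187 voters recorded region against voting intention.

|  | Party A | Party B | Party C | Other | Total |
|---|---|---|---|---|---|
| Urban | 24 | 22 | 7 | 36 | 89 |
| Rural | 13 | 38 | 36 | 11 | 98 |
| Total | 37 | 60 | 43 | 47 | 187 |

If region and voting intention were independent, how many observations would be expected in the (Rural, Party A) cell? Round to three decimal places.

Row total (Rural) = 98; column total (Party A) = 37; grand total N = 187.
Expected count = (row total × column total) / N = 98 × 37 / 187 = 19.390.

19.390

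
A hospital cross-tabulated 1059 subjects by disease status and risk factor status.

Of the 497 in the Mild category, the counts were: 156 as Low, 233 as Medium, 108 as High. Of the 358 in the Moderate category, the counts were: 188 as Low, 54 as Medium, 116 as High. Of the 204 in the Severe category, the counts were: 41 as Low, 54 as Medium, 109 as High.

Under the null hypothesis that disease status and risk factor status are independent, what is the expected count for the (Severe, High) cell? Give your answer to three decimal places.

Row total (Severe) = 204; column total (High) = 333; grand total N = 1059.
Expected count = (row total × column total) / N = 204 × 333 / 1059 = 64.147.

64.147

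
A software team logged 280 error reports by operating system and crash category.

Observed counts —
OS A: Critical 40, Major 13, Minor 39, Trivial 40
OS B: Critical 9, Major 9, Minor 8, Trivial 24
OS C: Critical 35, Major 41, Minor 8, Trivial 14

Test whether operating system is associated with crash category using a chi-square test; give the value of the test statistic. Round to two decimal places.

57.14

Row totals: 132, 50, 98. Column totals: 84, 63, 55, 78. Grand total N = 280.
Expected counts (row total × column total / N):
  OS A, Critical: 132×84/280 = 39.600
  OS A, Major: 132×63/280 = 29.700
  OS A, Minor: 132×55/280 = 25.929
  OS A, Trivial: 132×78/280 = 36.771
  OS B, Critical: 50×84/280 = 15.000
  OS B, Major: 50×63/280 = 11.250
  OS B, Minor: 50×55/280 = 9.821
  OS B, Trivial: 50×78/280 = 13.929
  OS C, Critical: 98×84/280 = 29.400
  OS C, Major: 98×63/280 = 22.050
  OS C, Minor: 98×55/280 = 19.250
  OS C, Trivial: 98×78/280 = 27.300
Contributions (O − E)²/E:
  (40 − 39.600)²/39.600 = 0.0040
  (13 − 29.700)²/29.700 = 9.3902
  (39 − 25.929)²/25.929 = 6.5892
  (40 − 36.771)²/36.771 = 0.2836
  (9 − 15.000)²/15.000 = 2.4000
  (9 − 11.250)²/11.250 = 0.4500
  (8 − 9.821)²/9.821 = 0.3376
  (24 − 13.929)²/13.929 = 7.2816
  (35 − 29.400)²/29.400 = 1.0667
  (41 − 22.050)²/22.050 = 16.2858
  (8 − 19.250)²/19.250 = 6.5747
  (14 − 27.300)²/27.300 = 6.4795
χ² = 0.0040 + 9.3902 + 6.5892 + 0.2836 + 2.4000 + 0.4500 + 0.3376 + 7.2816 + 1.0667 + 16.2858 + 6.5747 + 6.4795 = 57.14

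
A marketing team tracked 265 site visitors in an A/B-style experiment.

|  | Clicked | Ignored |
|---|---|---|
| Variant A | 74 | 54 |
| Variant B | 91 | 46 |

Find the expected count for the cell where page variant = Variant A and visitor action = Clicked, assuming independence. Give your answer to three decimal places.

79.698

Row total (Variant A) = 128; column total (Clicked) = 165; grand total N = 265.
Expected count = (row total × column total) / N = 128 × 165 / 265 = 79.698.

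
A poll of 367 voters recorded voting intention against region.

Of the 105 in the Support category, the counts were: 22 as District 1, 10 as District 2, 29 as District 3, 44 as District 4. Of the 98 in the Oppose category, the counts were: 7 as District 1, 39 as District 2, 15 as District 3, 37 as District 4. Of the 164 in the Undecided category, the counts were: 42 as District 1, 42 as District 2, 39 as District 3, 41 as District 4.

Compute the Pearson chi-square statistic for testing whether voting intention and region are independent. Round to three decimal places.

Row totals: 105, 98, 164. Column totals: 71, 91, 83, 122. Grand total N = 367.
Expected counts (row total × column total / N):
  Support, District 1: 105×71/367 = 20.3134
  Support, District 2: 105×91/367 = 26.0354
  Support, District 3: 105×83/367 = 23.7466
  Support, District 4: 105×122/367 = 34.9046
  Oppose, District 1: 98×71/367 = 18.9591
  Oppose, District 2: 98×91/367 = 24.2997
  Oppose, District 3: 98×83/367 = 22.1635
  Oppose, District 4: 98×122/367 = 32.5777
  Undecided, District 1: 164×71/367 = 31.7275
  Undecided, District 2: 164×91/367 = 40.6649
  Undecided, District 3: 164×83/367 = 37.0899
  Undecided, District 4: 164×122/367 = 54.5177
Contributions (O − E)²/E:
  (22 − 20.3134)²/20.3134 = 0.1400
  (10 − 26.0354)²/26.0354 = 9.8763
  (29 − 23.7466)²/23.7466 = 1.1622
  (44 − 34.9046)²/34.9046 = 2.3701
  (7 − 18.9591)²/18.9591 = 7.5436
  (39 − 24.2997)²/24.2997 = 8.8931
  (15 − 22.1635)²/22.1635 = 2.3153
  (37 − 32.5777)²/32.5777 = 0.6003
  (42 − 31.7275)²/31.7275 = 3.3260
  (42 − 40.6649)²/40.6649 = 0.0438
  (39 − 37.0899)²/37.0899 = 0.0984
  (41 − 54.5177)²/54.5177 = 3.3517
χ² = 0.1400 + 9.8763 + 1.1622 + 2.3701 + 7.5436 + 8.8931 + 2.3153 + 0.6003 + 3.3260 + 0.0438 + 0.0984 + 3.3517 = 39.721

39.721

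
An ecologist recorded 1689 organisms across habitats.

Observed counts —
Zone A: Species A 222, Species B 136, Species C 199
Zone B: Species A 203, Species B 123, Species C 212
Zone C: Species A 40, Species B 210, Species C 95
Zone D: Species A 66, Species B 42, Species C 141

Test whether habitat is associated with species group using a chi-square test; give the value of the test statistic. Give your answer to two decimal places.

Row totals: 557, 538, 345, 249. Column totals: 531, 511, 647. Grand total N = 1689.
Expected counts (row total × column total / N):
  Zone A, Species A: 557×531/1689 = 175.114
  Zone A, Species B: 557×511/1689 = 168.518
  Zone A, Species C: 557×647/1689 = 213.368
  Zone B, Species A: 538×531/1689 = 169.140
  Zone B, Species B: 538×511/1689 = 162.770
  Zone B, Species C: 538×647/1689 = 206.090
  Zone C, Species A: 345×531/1689 = 108.464
  Zone C, Species B: 345×511/1689 = 104.378
  Zone C, Species C: 345×647/1689 = 132.158
  Zone D, Species A: 249×531/1689 = 78.282
  Zone D, Species B: 249×511/1689 = 75.334
  Zone D, Species C: 249×647/1689 = 95.384
Contributions (O − E)²/E:
  (222 − 175.114)²/175.114 = 12.5535
  (136 − 168.518)²/168.518 = 6.2748
  (199 − 213.368)²/213.368 = 0.9675
  (203 − 169.140)²/169.140 = 6.7784
  (123 − 162.770)²/162.770 = 9.7171
  (212 − 206.090)²/206.090 = 0.1695
  (40 − 108.464)²/108.464 = 43.2154
  (210 − 104.378)²/104.378 = 106.8808
  (95 − 132.158)²/132.158 = 10.4475
  (66 − 78.282)²/78.282 = 1.9270
  (42 − 75.334)²/75.334 = 14.7497
  (141 − 95.384)²/95.384 = 21.8152
χ² = 12.5535 + 6.2748 + 0.9675 + 6.7784 + 9.7171 + 0.1695 + 43.2154 + 106.8808 + 10.4475 + 1.9270 + 14.7497 + 21.8152 = 235.50

235.50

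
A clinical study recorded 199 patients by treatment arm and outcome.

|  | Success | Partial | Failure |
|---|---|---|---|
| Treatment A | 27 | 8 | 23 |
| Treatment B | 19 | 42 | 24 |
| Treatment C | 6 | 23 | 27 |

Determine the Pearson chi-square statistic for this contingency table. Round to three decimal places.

30.904

Row totals: 58, 85, 56. Column totals: 52, 73, 74. Grand total N = 199.
Expected counts (row total × column total / N):
  Treatment A, Success: 58×52/199 = 15.1558
  Treatment A, Partial: 58×73/199 = 21.2764
  Treatment A, Failure: 58×74/199 = 21.5678
  Treatment B, Success: 85×52/199 = 22.2111
  Treatment B, Partial: 85×73/199 = 31.1809
  Treatment B, Failure: 85×74/199 = 31.6080
  Treatment C, Success: 56×52/199 = 14.6332
  Treatment C, Partial: 56×73/199 = 20.5427
  Treatment C, Failure: 56×74/199 = 20.8241
Contributions (O − E)²/E:
  (27 − 15.1558)²/15.1558 = 9.2562
  (8 − 21.2764)²/21.2764 = 8.2844
  (23 − 21.5678)²/21.5678 = 0.0951
  (19 − 22.2111)²/22.2111 = 0.4642
  (42 − 31.1809)²/31.1809 = 3.7540
  (24 − 31.6080)²/31.6080 = 1.8312
  (6 − 14.6332)²/14.6332 = 5.0934
  (23 − 20.5427)²/20.5427 = 0.2939
  (27 − 20.8241)²/20.8241 = 1.8316
χ² = 9.2562 + 8.2844 + 0.0951 + 0.4642 + 3.7540 + 1.8312 + 5.0934 + 0.2939 + 1.8316 = 30.904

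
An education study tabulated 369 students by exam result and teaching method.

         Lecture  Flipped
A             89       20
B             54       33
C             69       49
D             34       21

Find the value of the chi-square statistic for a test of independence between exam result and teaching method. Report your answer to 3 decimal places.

Row totals: 109, 87, 118, 55. Column totals: 246, 123. Grand total N = 369.
Expected counts (row total × column total / N):
  A, Lecture: 109×246/369 = 72.66667
  A, Flipped: 109×123/369 = 36.33333
  B, Lecture: 87×246/369 = 58.00000
  B, Flipped: 87×123/369 = 29.00000
  C, Lecture: 118×246/369 = 78.66667
  C, Flipped: 118×123/369 = 39.33333
  D, Lecture: 55×246/369 = 36.66667
  D, Flipped: 55×123/369 = 18.33333
Contributions (O − E)²/E:
  (89 − 72.66667)²/72.66667 = 3.6713
  (20 − 36.33333)²/36.33333 = 7.3425
  (54 − 58.00000)²/58.00000 = 0.2759
  (33 − 29.00000)²/29.00000 = 0.5517
  (69 − 78.66667)²/78.66667 = 1.1879
  (49 − 39.33333)²/39.33333 = 2.3757
  (34 − 36.66667)²/36.66667 = 0.1939
  (21 − 18.33333)²/18.33333 = 0.3879
χ² = 3.6713 + 7.3425 + 0.2759 + 0.5517 + 1.1879 + 2.3757 + 0.1939 + 0.3879 = 15.987

15.987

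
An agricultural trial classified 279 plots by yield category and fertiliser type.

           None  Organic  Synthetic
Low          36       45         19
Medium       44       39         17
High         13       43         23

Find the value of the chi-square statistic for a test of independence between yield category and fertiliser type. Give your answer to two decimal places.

Row totals: 100, 100, 79. Column totals: 93, 127, 59. Grand total N = 279.
Expected counts (row total × column total / N):
  Low, None: 100×93/279 = 33.333
  Low, Organic: 100×127/279 = 45.520
  Low, Synthetic: 100×59/279 = 21.147
  Medium, None: 100×93/279 = 33.333
  Medium, Organic: 100×127/279 = 45.520
  Medium, Synthetic: 100×59/279 = 21.147
  High, None: 79×93/279 = 26.333
  High, Organic: 79×127/279 = 35.961
  High, Synthetic: 79×59/279 = 16.706
Contributions (O − E)²/E:
  (36 − 33.333)²/33.333 = 0.2134
  (45 − 45.520)²/45.520 = 0.0059
  (19 − 21.147)²/21.147 = 0.2180
  (44 − 33.333)²/33.333 = 3.4136
  (39 − 45.520)²/45.520 = 0.9339
  (17 − 21.147)²/21.147 = 0.8132
  (13 − 26.333)²/26.333 = 6.7508
  (43 − 35.961)²/35.961 = 1.3778
  (23 − 16.706)²/16.706 = 2.3713
χ² = 0.2134 + 0.0059 + 0.2180 + 3.4136 + 0.9339 + 0.8132 + 6.7508 + 1.3778 + 2.3713 = 16.10

16.10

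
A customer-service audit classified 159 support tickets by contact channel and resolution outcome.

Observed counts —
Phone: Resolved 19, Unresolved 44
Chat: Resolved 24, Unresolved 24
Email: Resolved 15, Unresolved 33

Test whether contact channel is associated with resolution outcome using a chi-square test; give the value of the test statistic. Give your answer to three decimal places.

Row totals: 63, 48, 48. Column totals: 58, 101. Grand total N = 159.
Expected counts (row total × column total / N):
  Phone, Resolved: 63×58/159 = 22.9811
  Phone, Unresolved: 63×101/159 = 40.0189
  Chat, Resolved: 48×58/159 = 17.5094
  Chat, Unresolved: 48×101/159 = 30.4906
  Email, Resolved: 48×58/159 = 17.5094
  Email, Unresolved: 48×101/159 = 30.4906
Contributions (O − E)²/E:
  (19 − 22.9811)²/22.9811 = 0.6897
  (44 − 40.0189)²/40.0189 = 0.3960
  (24 − 17.5094)²/17.5094 = 2.4060
  (24 − 30.4906)²/30.4906 = 1.3817
  (15 − 17.5094)²/17.5094 = 0.3596
  (33 − 30.4906)²/30.4906 = 0.2065
χ² = 0.6897 + 0.3960 + 2.4060 + 1.3817 + 0.3596 + 0.2065 = 5.440

5.440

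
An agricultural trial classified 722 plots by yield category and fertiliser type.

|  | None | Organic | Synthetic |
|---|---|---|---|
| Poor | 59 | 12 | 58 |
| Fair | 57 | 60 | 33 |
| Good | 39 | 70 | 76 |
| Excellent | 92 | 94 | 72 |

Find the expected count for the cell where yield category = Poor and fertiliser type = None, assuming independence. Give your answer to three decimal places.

44.132

Row total (Poor) = 129; column total (None) = 247; grand total N = 722.
Expected count = (row total × column total) / N = 129 × 247 / 722 = 44.132.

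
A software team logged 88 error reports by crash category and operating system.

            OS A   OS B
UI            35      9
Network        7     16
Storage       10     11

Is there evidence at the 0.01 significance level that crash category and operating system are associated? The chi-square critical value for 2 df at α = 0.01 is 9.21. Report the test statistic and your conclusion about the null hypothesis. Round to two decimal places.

Row totals: 44, 23, 21. Column totals: 52, 36. Grand total N = 88.
Expected counts (row total × column total / N):
  UI, OS A: 44×52/88 = 26.000
  UI, OS B: 44×36/88 = 18.000
  Network, OS A: 23×52/88 = 13.591
  Network, OS B: 23×36/88 = 9.409
  Storage, OS A: 21×52/88 = 12.409
  Storage, OS B: 21×36/88 = 8.591
Contributions (O − E)²/E:
  (35 − 26.000)²/26.000 = 3.1154
  (9 − 18.000)²/18.000 = 4.5000
  (7 − 13.591)²/13.591 = 3.1963
  (16 − 9.409)²/9.409 = 4.6170
  (10 − 12.409)²/12.409 = 0.4677
  (11 − 8.591)²/8.591 = 0.6755
χ² = 3.1154 + 4.5000 + 3.1963 + 4.6170 + 0.4677 + 0.6755 = 16.57
df = (3−1)(2−1) = 2. Since 16.57 > 9.21, reject the null hypothesis of independence at α = 0.01.

16.57; reject H₀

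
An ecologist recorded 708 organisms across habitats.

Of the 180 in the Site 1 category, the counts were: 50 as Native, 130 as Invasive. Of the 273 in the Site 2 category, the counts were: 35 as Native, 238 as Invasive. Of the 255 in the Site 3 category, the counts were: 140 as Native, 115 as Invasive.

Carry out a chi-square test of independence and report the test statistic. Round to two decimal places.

Row totals: 180, 273, 255. Column totals: 225, 483. Grand total N = 708.
Expected counts (row total × column total / N):
  Site 1, Native: 180×225/708 = 57.203
  Site 1, Invasive: 180×483/708 = 122.797
  Site 2, Native: 273×225/708 = 86.758
  Site 2, Invasive: 273×483/708 = 186.242
  Site 3, Native: 255×225/708 = 81.038
  Site 3, Invasive: 255×483/708 = 173.962
Contributions (O − E)²/E:
  (50 − 57.203)²/57.203 = 0.9070
  (130 − 122.797)²/122.797 = 0.4225
  (35 − 86.758)²/86.758 = 30.8777
  (238 − 186.242)²/186.242 = 14.3839
  (140 − 81.038)²/81.038 = 42.8998
  (115 − 173.962)²/173.962 = 19.9843
χ² = 0.9070 + 0.4225 + 30.8777 + 14.3839 + 42.8998 + 19.9843 = 109.48

109.48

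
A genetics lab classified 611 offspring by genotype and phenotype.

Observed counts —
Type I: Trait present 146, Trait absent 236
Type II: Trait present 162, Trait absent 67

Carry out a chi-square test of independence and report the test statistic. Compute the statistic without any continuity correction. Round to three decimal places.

Row totals: 382, 229. Column totals: 308, 303. Grand total N = 611.
Expected counts (row total × column total / N):
  Type I, Trait present: 382×308/611 = 192.5630
  Type I, Trait absent: 382×303/611 = 189.4370
  Type II, Trait present: 229×308/611 = 115.4370
  Type II, Trait absent: 229×303/611 = 113.5630
Contributions (O − E)²/E:
  (146 − 192.5630)²/192.5630 = 11.2592
  (236 − 189.4370)²/189.4370 = 11.4450
  (162 − 115.4370)²/115.4370 = 18.7818
  (67 − 113.5630)²/113.5630 = 19.0917
χ² = 11.2592 + 11.4450 + 18.7818 + 19.0917 = 60.578

60.578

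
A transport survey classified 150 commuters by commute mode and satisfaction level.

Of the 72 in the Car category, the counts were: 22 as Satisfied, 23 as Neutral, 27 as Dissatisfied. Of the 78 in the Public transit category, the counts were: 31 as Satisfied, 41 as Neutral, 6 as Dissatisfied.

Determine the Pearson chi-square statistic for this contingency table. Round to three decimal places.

Row totals: 72, 78. Column totals: 53, 64, 33. Grand total N = 150.
Expected counts (row total × column total / N):
  Car, Satisfied: 72×53/150 = 25.4400
  Car, Neutral: 72×64/150 = 30.7200
  Car, Dissatisfied: 72×33/150 = 15.8400
  Public transit, Satisfied: 78×53/150 = 27.5600
  Public transit, Neutral: 78×64/150 = 33.2800
  Public transit, Dissatisfied: 78×33/150 = 17.1600
Contributions (O − E)²/E:
  (22 − 25.4400)²/25.4400 = 0.4652
  (23 − 30.7200)²/30.7200 = 1.9401
  (27 − 15.8400)²/15.8400 = 7.8627
  (31 − 27.5600)²/27.5600 = 0.4294
  (41 − 33.2800)²/33.2800 = 1.7908
  (6 − 17.1600)²/17.1600 = 7.2579
χ² = 0.4652 + 1.9401 + 7.8627 + 0.4294 + 1.7908 + 7.2579 = 19.746

19.746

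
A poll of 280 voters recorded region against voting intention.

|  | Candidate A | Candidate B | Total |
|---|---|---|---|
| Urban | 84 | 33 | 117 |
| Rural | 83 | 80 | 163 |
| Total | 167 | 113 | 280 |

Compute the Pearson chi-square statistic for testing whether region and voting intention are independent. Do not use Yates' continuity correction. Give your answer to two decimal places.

12.33

Grand total N = 280.
Expected counts (row total × column total / N):
  Urban, Candidate A: 117×167/280 = 69.782
  Urban, Candidate B: 117×113/280 = 47.218
  Rural, Candidate A: 163×167/280 = 97.218
  Rural, Candidate B: 163×113/280 = 65.782
Contributions (O − E)²/E:
  (84 − 69.782)²/69.782 = 2.8969
  (33 − 47.218)²/47.218 = 4.2812
  (83 − 97.218)²/97.218 = 2.0794
  (80 − 65.782)²/65.782 = 3.0731
χ² = 2.8969 + 4.2812 + 2.0794 + 3.0731 = 12.33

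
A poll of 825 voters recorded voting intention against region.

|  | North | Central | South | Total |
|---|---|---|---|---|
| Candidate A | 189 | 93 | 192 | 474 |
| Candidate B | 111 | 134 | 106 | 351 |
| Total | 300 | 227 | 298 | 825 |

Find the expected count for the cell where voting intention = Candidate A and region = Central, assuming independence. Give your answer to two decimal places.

Row total (Candidate A) = 474; column total (Central) = 227; grand total N = 825.
Expected count = (row total × column total) / N = 474 × 227 / 825 = 130.42.

130.42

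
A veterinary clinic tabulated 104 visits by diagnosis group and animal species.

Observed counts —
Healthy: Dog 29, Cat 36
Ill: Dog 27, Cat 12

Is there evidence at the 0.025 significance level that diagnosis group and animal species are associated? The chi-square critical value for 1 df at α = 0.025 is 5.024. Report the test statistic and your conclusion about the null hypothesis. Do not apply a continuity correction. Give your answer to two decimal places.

Row totals: 65, 39. Column totals: 56, 48. Grand total N = 104.
Expected counts (row total × column total / N):
  Healthy, Dog: 65×56/104 = 35.000
  Healthy, Cat: 65×48/104 = 30.000
  Ill, Dog: 39×56/104 = 21.000
  Ill, Cat: 39×48/104 = 18.000
Contributions (O − E)²/E:
  (29 − 35.000)²/35.000 = 1.0286
  (36 − 30.000)²/30.000 = 1.2000
  (27 − 21.000)²/21.000 = 1.7143
  (12 − 18.000)²/18.000 = 2.0000
χ² = 1.0286 + 1.2000 + 1.7143 + 2.0000 = 5.94
df = (2−1)(2−1) = 1. Since 5.94 > 5.024, reject the null hypothesis of independence at α = 0.025.

5.94; reject H₀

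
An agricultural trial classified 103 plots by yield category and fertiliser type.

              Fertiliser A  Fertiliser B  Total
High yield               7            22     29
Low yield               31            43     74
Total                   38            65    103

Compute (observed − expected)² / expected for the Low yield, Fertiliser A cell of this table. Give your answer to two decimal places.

0.50

Row total (Low yield) = 74; column total (Fertiliser A) = 38; N = 103.
Expected count E = 74 × 38 / 103 = 27.301.
Contribution = (O − E)²/E = (31 − 27.301)² / 27.301 = 0.50.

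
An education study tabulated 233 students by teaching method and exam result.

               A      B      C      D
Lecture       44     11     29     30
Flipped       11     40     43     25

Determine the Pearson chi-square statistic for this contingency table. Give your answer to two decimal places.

39.38

Row totals: 114, 119. Column totals: 55, 51, 72, 55. Grand total N = 233.
Expected counts (row total × column total / N):
  Lecture, A: 114×55/233 = 26.910
  Lecture, B: 114×51/233 = 24.953
  Lecture, C: 114×72/233 = 35.227
  Lecture, D: 114×55/233 = 26.910
  Flipped, A: 119×55/233 = 28.090
  Flipped, B: 119×51/233 = 26.047
  Flipped, C: 119×72/233 = 36.773
  Flipped, D: 119×55/233 = 28.090
Contributions (O − E)²/E:
  (44 − 26.910)²/26.910 = 10.8535
  (11 − 24.953)²/24.953 = 7.8021
  (29 − 35.227)²/35.227 = 1.1007
  (30 − 26.910)²/26.910 = 0.3548
  (11 − 28.090)²/28.090 = 10.3976
  (40 − 26.047)²/26.047 = 7.4744
  (43 − 36.773)²/36.773 = 1.0545
  (25 − 28.090)²/28.090 = 0.3399
χ² = 10.8535 + 7.8021 + 1.1007 + 0.3548 + 10.3976 + 7.4744 + 1.0545 + 0.3399 = 39.38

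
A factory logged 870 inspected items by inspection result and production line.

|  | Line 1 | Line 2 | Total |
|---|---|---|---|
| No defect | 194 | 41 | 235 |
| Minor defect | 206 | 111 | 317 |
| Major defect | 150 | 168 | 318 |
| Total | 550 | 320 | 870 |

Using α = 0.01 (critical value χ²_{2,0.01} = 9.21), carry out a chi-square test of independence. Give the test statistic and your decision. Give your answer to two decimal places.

73.43; reject H₀

Grand total N = 870.
Expected counts (row total × column total / N):
  No defect, Line 1: 235×550/870 = 148.563
  No defect, Line 2: 235×320/870 = 86.437
  Minor defect, Line 1: 317×550/870 = 200.402
  Minor defect, Line 2: 317×320/870 = 116.598
  Major defect, Line 1: 318×550/870 = 201.034
  Major defect, Line 2: 318×320/870 = 116.966
Contributions (O − E)²/E:
  (194 − 148.563)²/148.563 = 13.8966
  (41 − 86.437)²/86.437 = 23.8847
  (206 − 200.402)²/200.402 = 0.1564
  (111 − 116.598)²/116.598 = 0.2688
  (150 − 201.034)²/201.034 = 12.9554
  (168 − 116.966)²/116.966 = 22.2669
χ² = 13.8966 + 23.8847 + 0.1564 + 0.2688 + 12.9554 + 22.2669 = 73.43
df = (3−1)(2−1) = 2. Since 73.43 > 9.21, reject the null hypothesis of independence at α = 0.01.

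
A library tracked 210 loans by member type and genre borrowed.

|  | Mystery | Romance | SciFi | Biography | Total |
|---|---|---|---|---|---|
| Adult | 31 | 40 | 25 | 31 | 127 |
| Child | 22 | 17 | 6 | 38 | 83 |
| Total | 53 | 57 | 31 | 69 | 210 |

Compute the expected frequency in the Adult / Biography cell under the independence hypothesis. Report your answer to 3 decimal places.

Row total (Adult) = 127; column total (Biography) = 69; grand total N = 210.
Expected count = (row total × column total) / N = 127 × 69 / 210 = 41.729.

41.729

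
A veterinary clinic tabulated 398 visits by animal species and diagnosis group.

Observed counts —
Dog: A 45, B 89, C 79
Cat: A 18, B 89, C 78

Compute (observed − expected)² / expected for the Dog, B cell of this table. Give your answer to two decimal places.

0.41

Row total (Dog) = 213; column total (B) = 178; N = 398.
Expected count E = 213 × 178 / 398 = 95.261.
Contribution = (O − E)²/E = (89 − 95.261)² / 95.261 = 0.41.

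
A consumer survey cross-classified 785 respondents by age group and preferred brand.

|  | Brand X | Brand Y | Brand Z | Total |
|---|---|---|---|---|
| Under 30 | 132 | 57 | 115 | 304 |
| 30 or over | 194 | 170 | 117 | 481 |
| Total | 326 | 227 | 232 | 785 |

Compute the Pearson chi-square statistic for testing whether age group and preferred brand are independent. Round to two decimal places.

29.66

Grand total N = 785.
Expected counts (row total × column total / N):
  Under 30, Brand X: 304×326/785 = 126.247
  Under 30, Brand Y: 304×227/785 = 87.908
  Under 30, Brand Z: 304×232/785 = 89.845
  30 or over, Brand X: 481×326/785 = 199.753
  30 or over, Brand Y: 481×227/785 = 139.092
  30 or over, Brand Z: 481×232/785 = 142.155
Contributions (O − E)²/E:
  (132 − 126.247)²/126.247 = 0.2622
  (57 − 87.908)²/87.908 = 10.8671
  (115 − 89.845)²/89.845 = 7.0430
  (194 − 199.753)²/199.753 = 0.1657
  (170 − 139.092)²/139.092 = 6.8681
  (117 − 142.155)²/142.155 = 4.4513
χ² = 0.2622 + 10.8671 + 7.0430 + 0.1657 + 6.8681 + 4.4513 = 29.66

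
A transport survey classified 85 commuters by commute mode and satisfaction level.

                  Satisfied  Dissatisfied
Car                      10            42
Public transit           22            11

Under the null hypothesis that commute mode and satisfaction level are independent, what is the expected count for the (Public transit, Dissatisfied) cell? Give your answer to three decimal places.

Row total (Public transit) = 33; column total (Dissatisfied) = 53; grand total N = 85.
Expected count = (row total × column total) / N = 33 × 53 / 85 = 20.576.

20.576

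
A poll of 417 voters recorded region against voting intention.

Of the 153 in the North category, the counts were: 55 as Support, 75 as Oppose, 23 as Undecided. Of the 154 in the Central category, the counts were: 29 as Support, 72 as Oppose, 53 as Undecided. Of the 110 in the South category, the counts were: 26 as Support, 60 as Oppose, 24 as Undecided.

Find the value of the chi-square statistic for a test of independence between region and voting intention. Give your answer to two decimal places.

Row totals: 153, 154, 110. Column totals: 110, 207, 100. Grand total N = 417.
Expected counts (row total × column total / N):
  North, Support: 153×110/417 = 40.360
  North, Oppose: 153×207/417 = 75.950
  North, Undecided: 153×100/417 = 36.691
  Central, Support: 154×110/417 = 40.624
  Central, Oppose: 154×207/417 = 76.446
  Central, Undecided: 154×100/417 = 36.930
  South, Support: 110×110/417 = 29.017
  South, Oppose: 110×207/417 = 54.604
  South, Undecided: 110×100/417 = 26.379
Contributions (O − E)²/E:
  (55 − 40.360)²/40.360 = 5.3104
  (75 − 75.950)²/75.950 = 0.0119
  (23 − 36.691)²/36.691 = 5.1087
  (29 − 40.624)²/40.624 = 3.3260
  (72 − 76.446)²/76.446 = 0.2586
  (53 − 36.930)²/36.930 = 6.9928
  (26 − 29.017)²/29.017 = 0.3137
  (60 − 54.604)²/54.604 = 0.5332
  (24 − 26.379)²/26.379 = 0.2146
χ² = 5.3104 + 0.0119 + 5.1087 + 3.3260 + 0.2586 + 6.9928 + 0.3137 + 0.5332 + 0.2146 = 22.07

22.07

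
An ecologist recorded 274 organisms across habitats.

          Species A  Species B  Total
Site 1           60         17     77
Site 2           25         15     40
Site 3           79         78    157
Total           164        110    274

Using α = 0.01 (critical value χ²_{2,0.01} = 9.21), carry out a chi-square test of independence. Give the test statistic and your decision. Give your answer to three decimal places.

Grand total N = 274.
Expected counts (row total × column total / N):
  Site 1, Species A: 77×164/274 = 46.0876
  Site 1, Species B: 77×110/274 = 30.9124
  Site 2, Species A: 40×164/274 = 23.9416
  Site 2, Species B: 40×110/274 = 16.0584
  Site 3, Species A: 157×164/274 = 93.9708
  Site 3, Species B: 157×110/274 = 63.0292
Contributions (O − E)²/E:
  (60 − 46.0876)²/46.0876 = 4.1997
  (17 − 30.9124)²/30.9124 = 6.2614
  (25 − 23.9416)²/23.9416 = 0.0468
  (15 − 16.0584)²/16.0584 = 0.0698
  (79 − 93.9708)²/93.9708 = 2.3850
  (78 − 63.0292)²/63.0292 = 3.5559
χ² = 4.1997 + 6.2614 + 0.0468 + 0.0698 + 2.3850 + 3.5559 = 16.519
df = (3−1)(2−1) = 2. Since 16.519 > 9.21, reject the null hypothesis of independence at α = 0.01.

16.519; reject H₀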